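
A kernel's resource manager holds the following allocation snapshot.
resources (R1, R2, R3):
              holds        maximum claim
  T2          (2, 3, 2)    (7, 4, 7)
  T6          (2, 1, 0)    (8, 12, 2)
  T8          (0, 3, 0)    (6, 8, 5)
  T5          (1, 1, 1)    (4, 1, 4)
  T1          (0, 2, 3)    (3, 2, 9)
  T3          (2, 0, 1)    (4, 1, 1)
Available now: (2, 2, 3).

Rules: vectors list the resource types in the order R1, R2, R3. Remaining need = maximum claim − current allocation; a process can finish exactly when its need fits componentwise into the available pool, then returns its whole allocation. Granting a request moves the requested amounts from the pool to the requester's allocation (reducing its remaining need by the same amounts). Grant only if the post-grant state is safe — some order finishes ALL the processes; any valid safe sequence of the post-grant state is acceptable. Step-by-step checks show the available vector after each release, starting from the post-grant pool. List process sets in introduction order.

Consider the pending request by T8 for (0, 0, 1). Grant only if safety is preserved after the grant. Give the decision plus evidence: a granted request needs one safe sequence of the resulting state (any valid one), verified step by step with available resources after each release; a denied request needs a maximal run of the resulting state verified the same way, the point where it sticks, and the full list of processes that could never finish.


DENY — the pretend-granted state is unsafe.
Key observation: after T3, T5 the pool peaks at (5, 3, 4), and each blocked process is short somewhere: T2 on R3; T6 on R1, R2; T8 on R1, R2; T1 on R3.
After a pretend grant, a maximal execution: T3, T5 — then nothing else fits. Check, step by step:
  pool = (2, 2, 2)
  T3: need (2, 1, 0) fits (2, 2, 2); releases (2, 0, 1), pool now (4, 2, 3)
  T5: need (3, 0, 3) fits (4, 2, 3); releases (1, 1, 1), pool now (5, 3, 4)
  blocked: T2 wants (5, 1, 5), pool (5, 3, 4) — not enough R3
  blocked: T6 wants (6, 11, 2), pool (5, 3, 4) — not enough R1 and R2
  blocked: T8 wants (6, 5, 4), pool (5, 3, 4) — not enough R1 and R2
  blocked: T1 wants (3, 0, 6), pool (5, 3, 4) — not enough R3
Processes that could never finish after the grant: T2, T6, T8 and T1.


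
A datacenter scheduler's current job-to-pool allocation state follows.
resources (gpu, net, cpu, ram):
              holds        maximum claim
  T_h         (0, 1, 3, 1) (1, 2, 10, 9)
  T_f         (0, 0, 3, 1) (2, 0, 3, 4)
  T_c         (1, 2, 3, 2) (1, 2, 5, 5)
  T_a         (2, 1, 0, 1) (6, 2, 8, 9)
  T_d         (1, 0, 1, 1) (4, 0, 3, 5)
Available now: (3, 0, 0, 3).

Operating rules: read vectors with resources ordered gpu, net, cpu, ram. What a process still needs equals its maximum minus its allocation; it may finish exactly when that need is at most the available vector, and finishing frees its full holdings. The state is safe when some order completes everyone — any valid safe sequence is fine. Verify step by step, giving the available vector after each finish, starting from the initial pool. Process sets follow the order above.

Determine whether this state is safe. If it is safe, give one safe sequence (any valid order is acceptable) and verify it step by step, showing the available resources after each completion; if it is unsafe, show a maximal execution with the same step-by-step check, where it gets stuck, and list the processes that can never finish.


The state is UNSAFE.
Key observation: once T_f, T_d, T_c finish, the pool peaks at (5, 2, 7, 7) — and every remaining process still needs more ram than that.
Going as far as possible: T_f, T_d, T_c; after that, nothing fits. Verifying each step:
  pool = (3, 0, 0, 3)
  T_f: need (2, 0, 0, 3) fits (3, 0, 0, 3); releases (0, 0, 3, 1), pool now (3, 0, 3, 4)
  T_d: need (3, 0, 2, 4) fits (3, 0, 3, 4); releases (1, 0, 1, 1), pool now (4, 0, 4, 5)
  T_c: need (0, 0, 2, 3) fits (4, 0, 4, 5); releases (1, 2, 3, 2), pool now (5, 2, 7, 7)
  T_h cannot run: need (1, 1, 7, 8) vs free (5, 2, 7, 7) (insufficient ram)
  T_a cannot run: need (4, 1, 8, 8) vs free (5, 2, 7, 7) (insufficient cpu and ram)
Never able to finish: T_h and T_a.


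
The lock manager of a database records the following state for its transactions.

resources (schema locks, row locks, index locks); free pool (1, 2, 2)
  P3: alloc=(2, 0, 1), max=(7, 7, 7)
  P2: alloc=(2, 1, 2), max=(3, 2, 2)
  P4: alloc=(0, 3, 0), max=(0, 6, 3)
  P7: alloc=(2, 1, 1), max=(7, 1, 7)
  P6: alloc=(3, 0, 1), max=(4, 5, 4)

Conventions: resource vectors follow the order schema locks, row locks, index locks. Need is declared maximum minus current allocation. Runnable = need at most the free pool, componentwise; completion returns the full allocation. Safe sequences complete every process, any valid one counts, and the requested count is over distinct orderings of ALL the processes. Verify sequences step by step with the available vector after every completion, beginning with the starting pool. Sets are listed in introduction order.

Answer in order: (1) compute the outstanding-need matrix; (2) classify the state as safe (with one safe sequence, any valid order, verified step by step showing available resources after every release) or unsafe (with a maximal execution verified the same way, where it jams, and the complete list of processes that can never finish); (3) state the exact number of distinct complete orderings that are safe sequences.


(1) Need matrix, components ordered schema locks, row locks, index locks:
  P3: (5, 7, 6)
  P2: (1, 1, 0)
  P4: (0, 3, 3)
  P7: (5, 0, 6)
  P6: (1, 5, 3)
(2) UNSAFE.
Key observation: after P2, P4, P6 complete, (6, 6, 5) is the best the pool ever gets, yet each leftover process wants more index locks.
The run P2, P4, P6 cannot be extended any further. Walking it through:
  pool = (1, 2, 2)
  run P2 (needs (1, 1, 0), free (1, 2, 2)); after release of (2, 1, 2) the pool is (3, 3, 4)
  run P4 (needs (0, 3, 3), free (3, 3, 4)); after release of (0, 3, 0) the pool is (3, 6, 4)
  run P6 (needs (1, 5, 3), free (3, 6, 4)); after release of (3, 0, 1) the pool is (6, 6, 5)
  P3 still needs (5, 7, 6) but only (6, 6, 5) is free — short on row locks and index locks
  P7 still needs (5, 0, 6) but only (6, 6, 5) is free — short on index locks
Never able to finish: P3 and P7.
(3) Exactly 0 of the possible complete orderings are safe sequences.


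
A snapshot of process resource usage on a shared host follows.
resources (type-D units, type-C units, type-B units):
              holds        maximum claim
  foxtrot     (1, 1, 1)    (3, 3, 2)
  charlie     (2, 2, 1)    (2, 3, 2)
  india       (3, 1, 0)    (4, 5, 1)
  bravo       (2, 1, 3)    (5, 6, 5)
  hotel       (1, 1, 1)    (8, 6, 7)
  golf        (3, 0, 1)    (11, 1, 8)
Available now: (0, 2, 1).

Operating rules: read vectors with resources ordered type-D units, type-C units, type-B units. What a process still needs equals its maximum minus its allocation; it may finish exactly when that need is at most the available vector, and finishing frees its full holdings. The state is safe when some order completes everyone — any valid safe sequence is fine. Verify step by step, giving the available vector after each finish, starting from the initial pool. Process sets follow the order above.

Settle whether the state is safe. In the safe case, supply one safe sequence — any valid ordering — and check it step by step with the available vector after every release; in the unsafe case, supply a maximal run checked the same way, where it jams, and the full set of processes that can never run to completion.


SAFE — a valid safe sequence is charlie, foxtrot, india, bravo, hotel, golf.
Key observation: at charlie the run first touches a limit — (0, 1, 1) against (0, 2, 1), exact on a resource it actually requests.
Step-by-step check:
  pool = (0, 2, 1)
  charlie: need (0, 1, 1) fits (0, 2, 1); releases (2, 2, 1), pool now (2, 4, 2)
  foxtrot: need (2, 2, 1) fits (2, 4, 2); releases (1, 1, 1), pool now (3, 5, 3)
  india: need (1, 4, 1) fits (3, 5, 3); releases (3, 1, 0), pool now (6, 6, 3)
  bravo: need (3, 5, 2) fits (6, 6, 3); releases (2, 1, 3), pool now (8, 7, 6)
  hotel: need (7, 5, 6) fits (8, 7, 6); releases (1, 1, 1), pool now (9, 8, 7)
  golf: need (8, 1, 7) fits (9, 8, 7); releases (3, 0, 1), pool now (12, 8, 8)


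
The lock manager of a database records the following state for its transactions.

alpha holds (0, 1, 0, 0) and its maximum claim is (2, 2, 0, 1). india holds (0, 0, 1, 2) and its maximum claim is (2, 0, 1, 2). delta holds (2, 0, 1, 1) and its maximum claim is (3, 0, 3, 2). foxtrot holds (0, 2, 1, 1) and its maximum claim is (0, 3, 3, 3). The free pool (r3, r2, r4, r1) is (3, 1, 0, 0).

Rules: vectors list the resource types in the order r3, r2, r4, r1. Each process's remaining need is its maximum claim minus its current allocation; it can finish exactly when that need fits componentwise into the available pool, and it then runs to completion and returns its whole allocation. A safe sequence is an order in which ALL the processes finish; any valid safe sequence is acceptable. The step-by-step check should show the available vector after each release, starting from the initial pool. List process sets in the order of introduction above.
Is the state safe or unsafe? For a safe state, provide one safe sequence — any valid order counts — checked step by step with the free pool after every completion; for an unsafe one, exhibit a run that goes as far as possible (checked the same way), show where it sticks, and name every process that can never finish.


UNSAFE — no complete ordering exists.
Key observation: r4 is the bottleneck — with india, alpha done the pool holds (3, 2, 1, 2), short of every remaining need.
A maximal execution: india, alpha — then nothing else fits. Verifying each step:
  pool = (3, 1, 0, 0)
  india: need (2, 0, 0, 0) fits (3, 1, 0, 0); releases (0, 0, 1, 2), pool now (3, 1, 1, 2)
  alpha: need (2, 1, 0, 1) fits (3, 1, 1, 2); releases (0, 1, 0, 0), pool now (3, 2, 1, 2)
  blocked: delta wants (1, 0, 2, 1), pool (3, 2, 1, 2) — not enough r4
  blocked: foxtrot wants (0, 1, 2, 2), pool (3, 2, 1, 2) — not enough r4
Permanently blocked: delta and foxtrot.


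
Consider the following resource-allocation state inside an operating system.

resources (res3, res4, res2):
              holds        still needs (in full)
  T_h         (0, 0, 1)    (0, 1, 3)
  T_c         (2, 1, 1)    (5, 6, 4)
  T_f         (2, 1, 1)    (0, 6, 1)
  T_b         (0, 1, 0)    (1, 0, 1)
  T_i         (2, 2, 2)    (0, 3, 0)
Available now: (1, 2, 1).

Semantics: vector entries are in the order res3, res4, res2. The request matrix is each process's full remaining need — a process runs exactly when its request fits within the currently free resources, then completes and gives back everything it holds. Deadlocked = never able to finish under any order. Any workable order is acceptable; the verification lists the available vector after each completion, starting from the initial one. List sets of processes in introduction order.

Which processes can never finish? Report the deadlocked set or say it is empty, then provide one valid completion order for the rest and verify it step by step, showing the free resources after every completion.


Deadlocked: T_c and T_f.
Key observation: once T_b, T_i, T_h finish, the pool peaks at (3, 5, 4) — and every remaining process still needs more res4 than that.
A valid finishing order for the others: T_b, T_i, T_h. Walking it through:
  pool = (1, 2, 1)
  run T_b (needs (1, 0, 1), free (1, 2, 1)); after release of (0, 1, 0) the pool is (1, 3, 1)
  run T_i (needs (0, 3, 0), free (1, 3, 1)); after release of (2, 2, 2) the pool is (3, 5, 3)
  run T_h (needs (0, 1, 3), free (3, 5, 3)); after release of (0, 0, 1) the pool is (3, 5, 4)
The blocked processes can never fit:
  blocked: T_c wants (5, 6, 4), pool (3, 5, 4) — not enough res3 and res4
  blocked: T_f wants (0, 6, 1), pool (3, 5, 4) — not enough res4


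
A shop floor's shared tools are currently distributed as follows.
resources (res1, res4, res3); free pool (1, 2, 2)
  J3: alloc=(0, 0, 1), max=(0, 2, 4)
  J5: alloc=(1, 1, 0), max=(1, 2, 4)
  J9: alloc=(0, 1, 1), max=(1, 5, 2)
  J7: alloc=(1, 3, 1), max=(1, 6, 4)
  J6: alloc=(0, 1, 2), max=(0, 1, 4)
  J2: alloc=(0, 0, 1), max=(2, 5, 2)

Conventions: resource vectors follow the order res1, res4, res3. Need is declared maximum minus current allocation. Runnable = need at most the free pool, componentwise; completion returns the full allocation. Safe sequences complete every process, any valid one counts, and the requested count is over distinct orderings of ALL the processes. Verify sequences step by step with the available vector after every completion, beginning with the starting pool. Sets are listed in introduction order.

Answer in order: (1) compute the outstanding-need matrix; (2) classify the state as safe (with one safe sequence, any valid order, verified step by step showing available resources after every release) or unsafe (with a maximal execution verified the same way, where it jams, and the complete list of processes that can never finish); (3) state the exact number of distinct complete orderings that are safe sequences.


(1) Outstanding need per process (order res1, res4, res3):
  J3: (0, 2, 3)
  J5: (0, 1, 4)
  J9: (1, 4, 1)
  J7: (0, 3, 3)
  J6: (0, 0, 2)
  J2: (2, 5, 1)
(2) SAFE — a valid safe sequence is J6, J3, J7, J2, J9, J5.
Key observation: J6 marks the first exact bind of the order: its need (0, 0, 2) fits the free (1, 2, 2) with zero slack on a requested resource.
Walking it through:
  pool = (1, 2, 2)
  run J6 (needs (0, 0, 2), free (1, 2, 2)); after release of (0, 1, 2) the pool is (1, 3, 4)
  run J3 (needs (0, 2, 3), free (1, 3, 4)); after release of (0, 0, 1) the pool is (1, 3, 5)
  run J7 (needs (0, 3, 3), free (1, 3, 5)); after release of (1, 3, 1) the pool is (2, 6, 6)
  run J2 (needs (2, 5, 1), free (2, 6, 6)); after release of (0, 0, 1) the pool is (2, 6, 7)
  run J9 (needs (1, 4, 1), free (2, 6, 7)); after release of (0, 1, 1) the pool is (2, 7, 8)
  run J5 (needs (0, 1, 4), free (2, 7, 8)); after release of (1, 1, 0) the pool is (3, 8, 8)
(3) Precisely 50 of the possible complete orderings are safe sequences.


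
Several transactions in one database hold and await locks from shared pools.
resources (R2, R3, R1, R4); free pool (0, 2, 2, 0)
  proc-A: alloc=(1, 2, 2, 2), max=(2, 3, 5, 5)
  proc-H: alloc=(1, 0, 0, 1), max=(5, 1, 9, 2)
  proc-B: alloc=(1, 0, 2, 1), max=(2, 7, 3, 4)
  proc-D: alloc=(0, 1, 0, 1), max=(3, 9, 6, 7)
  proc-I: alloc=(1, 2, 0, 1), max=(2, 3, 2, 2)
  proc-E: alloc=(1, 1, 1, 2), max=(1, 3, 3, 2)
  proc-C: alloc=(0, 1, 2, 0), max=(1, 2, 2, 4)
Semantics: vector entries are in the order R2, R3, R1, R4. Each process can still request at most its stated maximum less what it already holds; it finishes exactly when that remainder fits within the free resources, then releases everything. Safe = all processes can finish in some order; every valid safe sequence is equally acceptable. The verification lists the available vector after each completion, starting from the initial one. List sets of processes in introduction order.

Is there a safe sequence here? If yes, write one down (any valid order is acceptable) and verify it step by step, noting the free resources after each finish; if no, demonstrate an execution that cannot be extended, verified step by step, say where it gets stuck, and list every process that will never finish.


SAFE, for example via the order proc-E, proc-I, proc-A, proc-C, proc-B, proc-H, proc-D.
Key observation: the order's first zero-slack moment is proc-E ((0, 2, 2, 0) needed, (0, 2, 2, 0) free — a requested resource with nothing to spare).
Walking it through:
  pool = (0, 2, 2, 0)
  proc-E: need (0, 2, 2, 0) fits (0, 2, 2, 0); releases (1, 1, 1, 2), pool now (1, 3, 3, 2)
  proc-I: need (1, 1, 2, 1) fits (1, 3, 3, 2); releases (1, 2, 0, 1), pool now (2, 5, 3, 3)
  proc-A: need (1, 1, 3, 3) fits (2, 5, 3, 3); releases (1, 2, 2, 2), pool now (3, 7, 5, 5)
  proc-C: need (1, 1, 0, 4) fits (3, 7, 5, 5); releases (0, 1, 2, 0), pool now (3, 8, 7, 5)
  proc-B: need (1, 7, 1, 3) fits (3, 8, 7, 5); releases (1, 0, 2, 1), pool now (4, 8, 9, 6)
  proc-H: need (4, 1, 9, 1) fits (4, 8, 9, 6); releases (1, 0, 0, 1), pool now (5, 8, 9, 7)
  proc-D: need (3, 8, 6, 6) fits (5, 8, 9, 7); releases (0, 1, 0, 1), pool now (5, 9, 9, 8)


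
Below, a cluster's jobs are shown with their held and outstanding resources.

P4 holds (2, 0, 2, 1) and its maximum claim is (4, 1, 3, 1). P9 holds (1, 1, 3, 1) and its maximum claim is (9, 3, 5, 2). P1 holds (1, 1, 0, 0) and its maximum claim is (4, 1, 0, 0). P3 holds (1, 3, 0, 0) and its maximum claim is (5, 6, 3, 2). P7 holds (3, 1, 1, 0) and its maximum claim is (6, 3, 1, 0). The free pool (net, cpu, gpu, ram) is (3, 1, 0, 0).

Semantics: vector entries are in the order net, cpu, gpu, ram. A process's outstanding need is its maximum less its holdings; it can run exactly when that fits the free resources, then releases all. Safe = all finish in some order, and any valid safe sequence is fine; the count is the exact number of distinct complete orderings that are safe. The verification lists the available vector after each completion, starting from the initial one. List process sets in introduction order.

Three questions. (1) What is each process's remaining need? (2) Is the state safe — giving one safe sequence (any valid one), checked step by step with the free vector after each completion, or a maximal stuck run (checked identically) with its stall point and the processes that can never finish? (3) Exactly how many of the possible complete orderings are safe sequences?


(1) Outstanding need per process (order net, cpu, gpu, ram):
  P4: (2, 1, 1, 0)
  P9: (8, 2, 2, 1)
  P1: (3, 0, 0, 0)
  P3: (4, 3, 3, 2)
  P7: (3, 2, 0, 0)
(2) SAFE. One safe sequence: P1, P7, P4, P9, P3.
Key observation: P1 marks the first exact bind of the order: its need (3, 0, 0, 0) fits the free (3, 1, 0, 0) with zero slack on a requested resource.
Step-by-step check:
  pool = (3, 1, 0, 0)
  P1 needs (3, 0, 0, 0) <= (3, 1, 0, 0) -> finishes; pool += (1, 1, 0, 0) = (4, 2, 0, 0)
  P7 needs (3, 2, 0, 0) <= (4, 2, 0, 0) -> finishes; pool += (3, 1, 1, 0) = (7, 3, 1, 0)
  P4 needs (2, 1, 1, 0) <= (7, 3, 1, 0) -> finishes; pool += (2, 0, 2, 1) = (9, 3, 3, 1)
  P9 needs (8, 2, 2, 1) <= (9, 3, 3, 1) -> finishes; pool += (1, 1, 3, 1) = (10, 4, 6, 2)
  P3 needs (4, 3, 3, 2) <= (10, 4, 6, 2) -> finishes; pool += (1, 3, 0, 0) = (11, 7, 6, 2)
(3) The exact count: 1 of the possible complete orderings is a safe sequence.


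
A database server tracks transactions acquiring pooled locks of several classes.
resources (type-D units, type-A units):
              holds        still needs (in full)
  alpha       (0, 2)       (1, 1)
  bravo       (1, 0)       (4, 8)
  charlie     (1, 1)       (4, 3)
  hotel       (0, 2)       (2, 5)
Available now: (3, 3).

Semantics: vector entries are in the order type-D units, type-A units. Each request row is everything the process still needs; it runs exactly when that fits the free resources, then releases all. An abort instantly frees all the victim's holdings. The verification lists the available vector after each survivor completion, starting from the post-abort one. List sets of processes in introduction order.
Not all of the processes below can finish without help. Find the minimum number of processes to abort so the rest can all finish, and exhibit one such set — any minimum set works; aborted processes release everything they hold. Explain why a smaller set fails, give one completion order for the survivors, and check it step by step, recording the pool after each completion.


The answer: abort charlie.
Key observation: the returned (1, 1) from charlie is what brings bravo — unrunnable before, under any order — into play at step 3.
Why nothing smaller works: aborting no one leaves the state deadlocked as given.
The survivors complete as alpha, hotel, bravo. Check, step by step (starting from the post-abort pool):
  pool = (4, 4)
  run alpha (needs (1, 1), free (4, 4)); after release of (0, 2) the pool is (4, 6)
  run hotel (needs (2, 5), free (4, 6)); after release of (0, 2) the pool is (4, 8)
  run bravo (needs (4, 8), free (4, 8)); after release of (1, 0) the pool is (5, 8)


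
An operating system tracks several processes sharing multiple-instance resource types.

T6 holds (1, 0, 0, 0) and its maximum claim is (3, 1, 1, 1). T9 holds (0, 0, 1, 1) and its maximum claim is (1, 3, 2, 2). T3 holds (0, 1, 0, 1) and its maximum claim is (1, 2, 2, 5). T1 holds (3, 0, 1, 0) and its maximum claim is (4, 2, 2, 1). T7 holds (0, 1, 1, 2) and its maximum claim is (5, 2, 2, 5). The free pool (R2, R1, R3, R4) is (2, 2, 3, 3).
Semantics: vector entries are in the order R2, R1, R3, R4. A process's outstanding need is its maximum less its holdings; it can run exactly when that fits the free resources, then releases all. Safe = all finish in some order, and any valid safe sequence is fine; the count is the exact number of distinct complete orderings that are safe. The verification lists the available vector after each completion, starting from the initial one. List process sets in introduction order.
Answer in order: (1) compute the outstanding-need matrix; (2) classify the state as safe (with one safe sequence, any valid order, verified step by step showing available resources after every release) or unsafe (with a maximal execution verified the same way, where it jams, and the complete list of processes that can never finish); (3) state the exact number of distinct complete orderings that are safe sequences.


(1) Need matrix, components ordered R2, R1, R3, R4:
  T6: (2, 1, 1, 1)
  T9: (1, 3, 1, 1)
  T3: (1, 1, 2, 4)
  T1: (1, 2, 1, 1)
  T7: (5, 1, 1, 3)
(2) SAFE. One safe sequence: T1, T6, T7, T3, T9.
Key observation: the order's first zero-slack moment is T1 ((1, 2, 1, 1) needed, (2, 2, 3, 3) free — a requested resource with nothing to spare).
Walking it through:
  pool = (2, 2, 3, 3)
  T1: need (1, 2, 1, 1) fits (2, 2, 3, 3); releases (3, 0, 1, 0), pool now (5, 2, 4, 3)
  T6: need (2, 1, 1, 1) fits (5, 2, 4, 3); releases (1, 0, 0, 0), pool now (6, 2, 4, 3)
  T7: need (5, 1, 1, 3) fits (6, 2, 4, 3); releases (0, 1, 1, 2), pool now (6, 3, 5, 5)
  T3: need (1, 1, 2, 4) fits (6, 3, 5, 5); releases (0, 1, 0, 1), pool now (6, 4, 5, 6)
  T9: need (1, 3, 1, 1) fits (6, 4, 5, 6); releases (0, 0, 1, 1), pool now (6, 4, 6, 7)
(3) Precisely 10 of the possible complete orderings are safe sequences.


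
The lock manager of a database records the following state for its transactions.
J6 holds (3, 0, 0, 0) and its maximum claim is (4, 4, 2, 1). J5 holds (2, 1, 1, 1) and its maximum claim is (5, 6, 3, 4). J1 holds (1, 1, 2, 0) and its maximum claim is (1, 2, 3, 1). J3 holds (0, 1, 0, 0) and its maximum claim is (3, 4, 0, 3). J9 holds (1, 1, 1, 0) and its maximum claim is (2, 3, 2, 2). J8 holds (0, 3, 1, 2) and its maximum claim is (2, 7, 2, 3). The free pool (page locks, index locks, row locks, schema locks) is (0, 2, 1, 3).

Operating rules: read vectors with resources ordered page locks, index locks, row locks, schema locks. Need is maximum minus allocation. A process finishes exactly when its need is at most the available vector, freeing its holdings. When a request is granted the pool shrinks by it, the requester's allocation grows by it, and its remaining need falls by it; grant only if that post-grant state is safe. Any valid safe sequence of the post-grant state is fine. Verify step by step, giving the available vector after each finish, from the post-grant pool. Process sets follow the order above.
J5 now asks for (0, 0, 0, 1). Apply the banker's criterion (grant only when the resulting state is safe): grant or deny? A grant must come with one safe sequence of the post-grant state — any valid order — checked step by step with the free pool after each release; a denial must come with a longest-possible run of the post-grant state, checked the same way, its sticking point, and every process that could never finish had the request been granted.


GRANT: granting preserves safety; a valid post-grant sequence is J1, J9, J6, J8, J3, J5.
Key observation: even at the reduced pool (0, 2, 1, 2), J1 fits immediately, so safety survives the grant.
Step-by-step check of the post-grant state:
  pool = (0, 2, 1, 2)
  J1 needs (0, 1, 1, 1) <= (0, 2, 1, 2) -> finishes; pool += (1, 1, 2, 0) = (1, 3, 3, 2)
  J9 needs (1, 2, 1, 2) <= (1, 3, 3, 2) -> finishes; pool += (1, 1, 1, 0) = (2, 4, 4, 2)
  J6 needs (1, 4, 2, 1) <= (2, 4, 4, 2) -> finishes; pool += (3, 0, 0, 0) = (5, 4, 4, 2)
  J8 needs (2, 4, 1, 1) <= (5, 4, 4, 2) -> finishes; pool += (0, 3, 1, 2) = (5, 7, 5, 4)
  J3 needs (3, 3, 0, 3) <= (5, 7, 5, 4) -> finishes; pool += (0, 1, 0, 0) = (5, 8, 5, 4)
  J5 needs (3, 5, 2, 2) <= (5, 8, 5, 4) -> finishes; pool += (2, 1, 1, 2) = (7, 9, 6, 6)


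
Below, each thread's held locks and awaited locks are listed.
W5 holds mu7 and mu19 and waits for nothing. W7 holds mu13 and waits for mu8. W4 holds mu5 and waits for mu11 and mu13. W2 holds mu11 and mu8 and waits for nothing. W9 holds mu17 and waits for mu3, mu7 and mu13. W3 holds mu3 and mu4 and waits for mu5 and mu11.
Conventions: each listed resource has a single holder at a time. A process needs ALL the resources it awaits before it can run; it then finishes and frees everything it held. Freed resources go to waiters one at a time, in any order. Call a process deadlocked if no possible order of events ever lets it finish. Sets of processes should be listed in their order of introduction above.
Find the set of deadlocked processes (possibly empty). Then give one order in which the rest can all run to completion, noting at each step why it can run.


The deadlocked set is empty.
Key observation: all waits point, directly or indirectly, at processes that can finish, so nothing is permanently blocked.
The rest can finish in the order W2, W5, W7, W4, W3, W9.
Check, step by step:
  W2 waits on nothing -> runs at once and releases mu11 and mu8
  W5 waits on nothing -> runs at once and releases mu7 and mu19
  run W7 (all its waits — mu8 — are resolved); releases mu13
  run W4 (all its waits — mu11 and mu13 — are resolved); releases mu5
  run W3 (all its waits — mu5 and mu11 — are resolved); releases mu3 and mu4
  run W9 (all its waits — mu3, mu7 and mu13 — are resolved); releases mu17


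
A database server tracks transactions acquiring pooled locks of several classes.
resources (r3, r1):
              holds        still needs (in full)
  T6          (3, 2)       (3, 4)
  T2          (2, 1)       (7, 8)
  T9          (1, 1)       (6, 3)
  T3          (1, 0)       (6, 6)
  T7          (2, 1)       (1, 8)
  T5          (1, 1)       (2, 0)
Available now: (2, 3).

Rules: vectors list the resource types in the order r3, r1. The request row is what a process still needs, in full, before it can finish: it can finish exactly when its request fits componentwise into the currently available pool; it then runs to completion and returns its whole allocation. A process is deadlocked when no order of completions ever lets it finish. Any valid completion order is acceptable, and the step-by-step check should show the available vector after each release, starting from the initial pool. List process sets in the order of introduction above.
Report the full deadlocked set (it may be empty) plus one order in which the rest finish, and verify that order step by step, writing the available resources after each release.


Deadlocked set: T2 and T7.
Key observation: even finishing T5, T6, T3, T9 leaves just (8, 7) free — too little r1 for any of the remaining processes.
The rest can finish in the order T5, T6, T3, T9. Step-by-step check:
  pool = (2, 3)
  run T5 (needs (2, 0), free (2, 3)); after release of (1, 1) the pool is (3, 4)
  run T6 (needs (3, 4), free (3, 4)); after release of (3, 2) the pool is (6, 6)
  run T3 (needs (6, 6), free (6, 6)); after release of (1, 0) the pool is (7, 6)
  run T9 (needs (6, 3), free (7, 6)); after release of (1, 1) the pool is (8, 7)
The stuck group stays short no matter what:
  T2 still needs (7, 8) but only (8, 7) is free — short on r1
  T7 still needs (1, 8) but only (8, 7) is free — short on r1


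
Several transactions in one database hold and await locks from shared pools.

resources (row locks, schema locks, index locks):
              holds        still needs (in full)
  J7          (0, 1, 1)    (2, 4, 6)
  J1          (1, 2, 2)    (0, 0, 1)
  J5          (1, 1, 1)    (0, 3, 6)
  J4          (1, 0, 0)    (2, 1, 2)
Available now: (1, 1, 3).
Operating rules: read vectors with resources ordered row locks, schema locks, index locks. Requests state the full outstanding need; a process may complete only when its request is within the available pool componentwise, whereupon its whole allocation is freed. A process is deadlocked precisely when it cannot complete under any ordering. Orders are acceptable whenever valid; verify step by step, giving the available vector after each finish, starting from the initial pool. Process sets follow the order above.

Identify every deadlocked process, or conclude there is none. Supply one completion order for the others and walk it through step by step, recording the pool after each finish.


The deadlocked set is J7 and J5.
Key observation: no order helps: past J1, J4, the free pool tops out at (3, 3, 5), below what each blocked process needs in index locks.
One completion order for the rest: J1, J4. Step-by-step check:
  pool = (1, 1, 3)
  J1: need (0, 0, 1) fits (1, 1, 3); releases (1, 2, 2), pool now (2, 3, 5)
  J4: need (2, 1, 2) fits (2, 3, 5); releases (1, 0, 0), pool now (3, 3, 5)
None of the blocked processes ever fits:
  blocked: J7 wants (2, 4, 6), pool (3, 3, 5) — not enough schema locks and index locks
  blocked: J5 wants (0, 3, 6), pool (3, 3, 5) — not enough index locks


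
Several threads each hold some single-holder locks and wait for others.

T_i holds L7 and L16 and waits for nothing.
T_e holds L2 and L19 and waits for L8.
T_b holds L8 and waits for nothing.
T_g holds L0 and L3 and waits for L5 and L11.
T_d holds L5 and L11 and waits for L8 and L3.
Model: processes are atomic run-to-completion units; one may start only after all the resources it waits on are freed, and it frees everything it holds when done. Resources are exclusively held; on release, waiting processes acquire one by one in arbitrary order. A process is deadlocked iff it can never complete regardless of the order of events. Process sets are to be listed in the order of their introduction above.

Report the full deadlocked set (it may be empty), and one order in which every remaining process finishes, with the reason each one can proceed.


The deadlocked set is T_g and T_d.
Key observation: T_g -> T_d -> T_g is a circular wait — nothing in it can go first; no other process is dragged down with it.
A valid finishing order for the others: T_b, T_i, T_e.
Verifying each step:
  run T_b (it waits on nothing); releases L8
  run T_i (it waits on nothing); releases L7 and L16
  run T_e (all its waits — L8 — are resolved); releases L2 and L19


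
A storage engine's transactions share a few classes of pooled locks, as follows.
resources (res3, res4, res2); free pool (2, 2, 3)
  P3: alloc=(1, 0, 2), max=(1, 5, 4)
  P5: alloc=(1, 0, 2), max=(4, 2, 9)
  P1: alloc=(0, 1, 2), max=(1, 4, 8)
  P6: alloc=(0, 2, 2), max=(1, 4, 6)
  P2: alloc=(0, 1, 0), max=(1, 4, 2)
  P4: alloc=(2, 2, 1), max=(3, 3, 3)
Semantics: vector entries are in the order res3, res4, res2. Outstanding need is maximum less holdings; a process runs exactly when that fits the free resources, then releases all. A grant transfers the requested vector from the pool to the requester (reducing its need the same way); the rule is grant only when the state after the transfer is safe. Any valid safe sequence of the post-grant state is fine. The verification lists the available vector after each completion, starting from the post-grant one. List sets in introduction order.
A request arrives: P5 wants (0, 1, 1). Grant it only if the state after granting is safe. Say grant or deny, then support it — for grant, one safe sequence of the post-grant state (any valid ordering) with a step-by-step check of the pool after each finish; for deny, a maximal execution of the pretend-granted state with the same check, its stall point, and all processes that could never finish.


DENY. Granting would leave the state unsafe.
Key observation: after P4, P2 the pool peaks at (4, 4, 3), and each blocked process is short somewhere: P3 on res4; P5 on res2; P1 on res2; P6 on res2.
Pretend the grant happened; the run P4, P2 goes as far as possible. Check, step by step:
  pool = (2, 1, 2)
  P4: need (1, 1, 2) fits (2, 1, 2); releases (2, 2, 1), pool now (4, 3, 3)
  P2: need (1, 3, 2) fits (4, 3, 3); releases (0, 1, 0), pool now (4, 4, 3)
  P3 cannot run: need (0, 5, 2) vs free (4, 4, 3) (insufficient res4)
  P5 cannot run: need (3, 1, 6) vs free (4, 4, 3) (insufficient res2)
  P1 cannot run: need (1, 3, 6) vs free (4, 4, 3) (insufficient res2)
  P6 cannot run: need (1, 2, 4) vs free (4, 4, 3) (insufficient res2)
Processes that could never finish after the grant: P3, P5, P1 and P6.


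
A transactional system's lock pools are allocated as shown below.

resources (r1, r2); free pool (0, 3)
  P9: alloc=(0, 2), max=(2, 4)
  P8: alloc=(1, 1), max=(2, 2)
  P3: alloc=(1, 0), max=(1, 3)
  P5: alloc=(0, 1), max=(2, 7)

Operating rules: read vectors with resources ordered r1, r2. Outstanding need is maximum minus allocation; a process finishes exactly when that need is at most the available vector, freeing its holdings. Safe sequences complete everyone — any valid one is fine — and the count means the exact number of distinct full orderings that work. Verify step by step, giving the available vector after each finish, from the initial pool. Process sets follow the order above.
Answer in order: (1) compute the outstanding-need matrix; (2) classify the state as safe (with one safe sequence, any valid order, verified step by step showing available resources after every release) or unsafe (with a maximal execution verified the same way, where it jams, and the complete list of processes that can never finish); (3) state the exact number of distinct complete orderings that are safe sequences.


(1) Remaining need (order r1, r2):
  P9: (2, 2)
  P8: (1, 1)
  P3: (0, 3)
  P5: (2, 6)
(2) SAFE, for example via the order P3, P8, P9, P5.
Key observation: at P3 the run first touches a limit — (0, 3) against (0, 3), exact on a resource it actually requests.
Check, step by step:
  pool = (0, 3)
  run P3 (needs (0, 3), free (0, 3)); after release of (1, 0) the pool is (1, 3)
  run P8 (needs (1, 1), free (1, 3)); after release of (1, 1) the pool is (2, 4)
  run P9 (needs (2, 2), free (2, 4)); after release of (0, 2) the pool is (2, 6)
  run P5 (needs (2, 6), free (2, 6)); after release of (0, 1) the pool is (2, 7)
(3) The exact count: 1 of the possible complete orderings is a safe sequence.


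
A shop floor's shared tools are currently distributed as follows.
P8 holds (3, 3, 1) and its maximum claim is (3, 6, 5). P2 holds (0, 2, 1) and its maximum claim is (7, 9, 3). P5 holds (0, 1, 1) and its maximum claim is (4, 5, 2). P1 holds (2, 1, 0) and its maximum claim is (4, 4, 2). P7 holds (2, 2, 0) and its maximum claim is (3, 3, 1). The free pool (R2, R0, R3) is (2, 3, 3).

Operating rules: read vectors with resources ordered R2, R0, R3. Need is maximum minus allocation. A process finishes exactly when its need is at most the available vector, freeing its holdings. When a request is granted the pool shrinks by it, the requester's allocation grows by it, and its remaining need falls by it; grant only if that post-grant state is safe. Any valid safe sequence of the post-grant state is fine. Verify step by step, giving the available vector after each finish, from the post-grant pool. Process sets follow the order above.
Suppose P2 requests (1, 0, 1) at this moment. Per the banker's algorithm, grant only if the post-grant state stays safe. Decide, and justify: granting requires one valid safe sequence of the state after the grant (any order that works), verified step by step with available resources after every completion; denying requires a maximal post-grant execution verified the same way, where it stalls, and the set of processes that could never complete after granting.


DENY: after the grant no complete ordering would exist.
Key observation: after P7, P1, P5 the pool peaks at (5, 7, 3), and each blocked process is short somewhere: P8 on R3; P2 on R2.
After a pretend grant, a maximal execution: P7, P1, P5 — then nothing else fits. Verifying each step:
  pool = (1, 3, 2)
  P7 needs (1, 1, 1) <= (1, 3, 2) -> finishes; pool += (2, 2, 0) = (3, 5, 2)
  P1 needs (2, 3, 2) <= (3, 5, 2) -> finishes; pool += (2, 1, 0) = (5, 6, 2)
  P5 needs (4, 4, 1) <= (5, 6, 2) -> finishes; pool += (0, 1, 1) = (5, 7, 3)
  P8 still needs (0, 3, 4) but only (5, 7, 3) is free — short on R3
  P2 still needs (6, 7, 1) but only (5, 7, 3) is free — short on R2
Processes that could never finish after the grant: P8 and P2.


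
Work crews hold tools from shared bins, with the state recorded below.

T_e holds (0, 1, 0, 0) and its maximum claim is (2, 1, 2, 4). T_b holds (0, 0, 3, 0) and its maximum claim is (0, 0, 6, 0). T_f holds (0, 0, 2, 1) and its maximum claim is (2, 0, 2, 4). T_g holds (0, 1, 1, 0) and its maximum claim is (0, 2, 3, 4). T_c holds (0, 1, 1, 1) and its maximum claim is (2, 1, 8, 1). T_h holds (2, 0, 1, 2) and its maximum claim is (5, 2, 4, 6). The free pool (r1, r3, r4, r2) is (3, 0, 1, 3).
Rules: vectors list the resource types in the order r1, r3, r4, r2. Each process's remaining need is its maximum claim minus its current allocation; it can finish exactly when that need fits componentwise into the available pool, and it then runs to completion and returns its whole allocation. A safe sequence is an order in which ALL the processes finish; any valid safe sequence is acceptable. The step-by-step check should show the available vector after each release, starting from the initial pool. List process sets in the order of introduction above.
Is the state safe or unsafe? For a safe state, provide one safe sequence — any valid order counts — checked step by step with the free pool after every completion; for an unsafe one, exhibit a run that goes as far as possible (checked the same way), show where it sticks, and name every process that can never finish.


SAFE. One safe sequence: T_f, T_b, T_e, T_g, T_h, T_c.
Key observation: the first exact fit in this order is T_f — it needs (2, 0, 0, 3) with (3, 0, 1, 3) free, meeting a requested resource to the last unit.
Check, step by step:
  pool = (3, 0, 1, 3)
  run T_f (needs (2, 0, 0, 3), free (3, 0, 1, 3)); after release of (0, 0, 2, 1) the pool is (3, 0, 3, 4)
  run T_b (needs (0, 0, 3, 0), free (3, 0, 3, 4)); after release of (0, 0, 3, 0) the pool is (3, 0, 6, 4)
  run T_e (needs (2, 0, 2, 4), free (3, 0, 6, 4)); after release of (0, 1, 0, 0) the pool is (3, 1, 6, 4)
  run T_g (needs (0, 1, 2, 4), free (3, 1, 6, 4)); after release of (0, 1, 1, 0) the pool is (3, 2, 7, 4)
  run T_h (needs (3, 2, 3, 4), free (3, 2, 7, 4)); after release of (2, 0, 1, 2) the pool is (5, 2, 8, 6)
  run T_c (needs (2, 0, 7, 0), free (5, 2, 8, 6)); after release of (0, 1, 1, 1) the pool is (5, 3, 9, 7)


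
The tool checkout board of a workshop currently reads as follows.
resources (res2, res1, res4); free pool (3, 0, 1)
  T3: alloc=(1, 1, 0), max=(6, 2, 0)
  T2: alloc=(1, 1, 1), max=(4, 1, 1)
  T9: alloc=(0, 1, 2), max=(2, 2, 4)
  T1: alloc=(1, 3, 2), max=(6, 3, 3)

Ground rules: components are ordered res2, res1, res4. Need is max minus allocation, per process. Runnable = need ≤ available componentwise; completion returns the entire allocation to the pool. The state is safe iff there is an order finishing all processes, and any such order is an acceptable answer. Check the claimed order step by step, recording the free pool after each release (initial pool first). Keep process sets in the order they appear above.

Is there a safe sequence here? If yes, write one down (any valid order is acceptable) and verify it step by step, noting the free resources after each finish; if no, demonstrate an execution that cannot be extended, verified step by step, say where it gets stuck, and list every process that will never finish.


UNSAFE — no complete ordering exists.
Key observation: no order helps: past T2, T9, the free pool tops out at (4, 2, 4), below what each blocked process needs in res2.
A maximal execution: T2, T9 — then nothing else fits. Step-by-step check:
  pool = (3, 0, 1)
  T2 needs (3, 0, 0) <= (3, 0, 1) -> finishes; pool += (1, 1, 1) = (4, 1, 2)
  T9 needs (2, 1, 2) <= (4, 1, 2) -> finishes; pool += (0, 1, 2) = (4, 2, 4)
  T3 still needs (5, 1, 0) but only (4, 2, 4) is free — short on res2
  T1 still needs (5, 0, 1) but only (4, 2, 4) is free — short on res2
Permanently blocked: T3 and T1.
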